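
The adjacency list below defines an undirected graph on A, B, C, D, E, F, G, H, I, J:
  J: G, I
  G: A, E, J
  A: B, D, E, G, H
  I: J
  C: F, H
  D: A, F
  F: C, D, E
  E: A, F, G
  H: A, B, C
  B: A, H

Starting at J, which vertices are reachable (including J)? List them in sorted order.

Start at J.
Its neighbours: G, I.
Then their neighbours: A, E.
Then next layer: B, D, F, H.
Then next layer: C.
Every vertex is now reached.

A, B, C, D, E, F, G, H, I, J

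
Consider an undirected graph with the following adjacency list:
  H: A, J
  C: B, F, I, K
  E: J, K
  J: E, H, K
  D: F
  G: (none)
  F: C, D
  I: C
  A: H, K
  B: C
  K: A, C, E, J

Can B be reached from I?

Explore from I.
Distance 1: reach C.
Distance 2: reach B, F, K.
Found B.

Yes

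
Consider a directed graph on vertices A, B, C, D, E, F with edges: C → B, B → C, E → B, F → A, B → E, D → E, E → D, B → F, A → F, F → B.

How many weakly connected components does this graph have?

From A: component {A, B, C, D, E, F}.
That's 1 component.

1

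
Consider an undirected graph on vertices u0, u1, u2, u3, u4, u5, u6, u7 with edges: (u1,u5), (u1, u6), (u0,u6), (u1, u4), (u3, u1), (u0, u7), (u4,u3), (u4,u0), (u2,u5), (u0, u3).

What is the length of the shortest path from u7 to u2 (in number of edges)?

5

Distance 0: u7.
Distance 1: u0.
Distance 2: u3, u4, u6.
Distance 3: u1.
Distance 4: u5.
Distance 5: u2 — contains u2.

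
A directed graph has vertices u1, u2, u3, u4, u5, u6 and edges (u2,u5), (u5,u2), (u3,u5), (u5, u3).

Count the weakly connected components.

4

From u1: component {u1}.
From u2: component {u2, u3, u5}.
From u4: component {u4}.
From u6: component {u6}.
That's 4 components.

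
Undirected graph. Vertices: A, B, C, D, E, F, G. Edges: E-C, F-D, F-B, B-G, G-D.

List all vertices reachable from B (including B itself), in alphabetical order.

Start at B.
Its neighbours: F, G.
Then their neighbours: D.
Nothing further is reachable.

B, D, F, G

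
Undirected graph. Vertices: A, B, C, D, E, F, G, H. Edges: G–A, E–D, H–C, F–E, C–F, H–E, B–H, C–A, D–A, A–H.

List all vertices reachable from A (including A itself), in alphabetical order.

A, B, C, D, E, F, G, H

Start at A.
Its neighbours: C, D, G, H.
Then their neighbours: B, E, F.
Every vertex is now reached.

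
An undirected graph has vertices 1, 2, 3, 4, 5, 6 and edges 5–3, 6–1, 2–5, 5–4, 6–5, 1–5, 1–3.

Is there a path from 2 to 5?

Explore from 2.
Distance 1: reach 5.
Found 5.

Yes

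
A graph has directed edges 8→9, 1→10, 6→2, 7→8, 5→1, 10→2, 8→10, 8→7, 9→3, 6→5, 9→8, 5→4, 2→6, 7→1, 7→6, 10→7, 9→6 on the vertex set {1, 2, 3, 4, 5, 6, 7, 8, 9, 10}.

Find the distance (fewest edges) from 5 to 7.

3

Distance 0: 5.
Distance 1: 1, 4.
Distance 2: 10.
Distance 3: 2, 7 — contains 7.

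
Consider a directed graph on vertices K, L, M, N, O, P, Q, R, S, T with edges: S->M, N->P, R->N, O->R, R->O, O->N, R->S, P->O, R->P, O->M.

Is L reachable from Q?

Q has no outgoing edges, so nothing is reachable from it.

No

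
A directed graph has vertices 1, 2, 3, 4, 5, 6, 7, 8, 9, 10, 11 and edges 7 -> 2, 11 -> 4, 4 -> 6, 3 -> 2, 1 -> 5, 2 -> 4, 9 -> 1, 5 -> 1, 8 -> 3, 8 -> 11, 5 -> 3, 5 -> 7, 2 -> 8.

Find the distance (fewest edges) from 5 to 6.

Distance 0: 5.
Distance 1: 1, 3, 7.
Distance 2: 2.
Distance 3: 4, 8.
Distance 4: 6, 11 — contains 6.

4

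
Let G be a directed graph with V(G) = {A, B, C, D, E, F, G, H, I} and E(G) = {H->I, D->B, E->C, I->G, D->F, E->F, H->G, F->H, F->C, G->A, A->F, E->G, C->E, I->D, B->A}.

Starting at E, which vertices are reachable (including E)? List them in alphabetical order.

Start at E.
Its neighbours: C, F, G.
Then their neighbours: A, H.
Then next layer: I.
Then next layer: D.
Then next layer: B.
Every vertex is now reached.

A, B, C, D, E, F, G, H, I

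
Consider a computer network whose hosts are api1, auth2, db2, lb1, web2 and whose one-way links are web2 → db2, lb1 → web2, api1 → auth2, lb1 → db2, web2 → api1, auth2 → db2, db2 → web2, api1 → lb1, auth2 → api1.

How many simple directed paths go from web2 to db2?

3

web2→api1→auth2→db2
web2→api1→lb1→db2
web2→db2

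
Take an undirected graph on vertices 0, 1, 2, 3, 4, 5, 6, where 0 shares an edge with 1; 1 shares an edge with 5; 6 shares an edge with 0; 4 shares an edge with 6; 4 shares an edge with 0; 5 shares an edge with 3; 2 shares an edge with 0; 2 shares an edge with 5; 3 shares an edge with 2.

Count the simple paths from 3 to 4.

8

3–2–0–4
3–2–0–6–4
3–2–5–1–0–4
3–2–5–1–0–6–4
3–5–1–0–4
3–5–1–0–6–4
3–5–2–0–4
3–5–2–0–6–4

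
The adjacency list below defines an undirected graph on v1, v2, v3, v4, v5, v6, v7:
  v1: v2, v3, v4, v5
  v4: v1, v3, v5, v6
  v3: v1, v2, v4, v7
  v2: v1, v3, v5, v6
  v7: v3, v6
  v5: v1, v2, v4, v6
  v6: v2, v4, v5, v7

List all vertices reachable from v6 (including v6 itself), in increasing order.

Start at v6.
Its neighbours: v2, v4, v5, v7.
Then their neighbours: v1, v3.
Every vertex is now reached.

v1, v2, v3, v4, v5, v6, v7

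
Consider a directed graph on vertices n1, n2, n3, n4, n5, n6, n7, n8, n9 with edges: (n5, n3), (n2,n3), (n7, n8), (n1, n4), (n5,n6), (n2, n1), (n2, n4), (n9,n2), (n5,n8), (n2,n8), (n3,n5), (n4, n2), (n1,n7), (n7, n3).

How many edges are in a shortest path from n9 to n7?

3

Distance 0: n9.
Distance 1: n2.
Distance 2: n1, n3, n4, n8.
Distance 3: n5, n7 — contains n7.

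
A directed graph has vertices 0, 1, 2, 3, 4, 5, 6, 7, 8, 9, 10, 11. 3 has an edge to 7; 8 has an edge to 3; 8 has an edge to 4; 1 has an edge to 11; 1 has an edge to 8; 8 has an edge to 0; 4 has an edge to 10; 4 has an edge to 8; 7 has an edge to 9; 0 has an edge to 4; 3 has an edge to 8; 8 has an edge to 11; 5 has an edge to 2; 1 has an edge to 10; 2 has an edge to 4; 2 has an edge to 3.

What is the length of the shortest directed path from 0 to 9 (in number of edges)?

5

Distance 0: 0.
Distance 1: 4.
Distance 2: 8, 10.
Distance 3: 3, 11.
Distance 4: 7.
Distance 5: 9 — contains 9.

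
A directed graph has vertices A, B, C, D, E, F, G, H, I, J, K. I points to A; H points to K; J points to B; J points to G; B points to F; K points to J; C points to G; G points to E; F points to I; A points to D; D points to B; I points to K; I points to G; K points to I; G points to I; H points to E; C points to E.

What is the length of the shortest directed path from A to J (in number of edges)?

6

Distance 0: A.
Distance 1: D.
Distance 2: B.
Distance 3: F.
Distance 4: I.
Distance 5: G, K.
Distance 6: E, J — contains J.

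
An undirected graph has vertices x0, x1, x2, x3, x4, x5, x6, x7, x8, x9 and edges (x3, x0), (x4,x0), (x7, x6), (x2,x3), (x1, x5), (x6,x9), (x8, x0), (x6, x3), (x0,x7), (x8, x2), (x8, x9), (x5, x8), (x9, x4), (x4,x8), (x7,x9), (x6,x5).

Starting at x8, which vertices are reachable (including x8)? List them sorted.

x0, x1, x2, x3, x4, x5, x6, x7, x8, x9

Start at x8.
Its neighbours: x0, x2, x4, x5, x9.
Then their neighbours: x1, x3, x6, x7.
Every vertex is now reached.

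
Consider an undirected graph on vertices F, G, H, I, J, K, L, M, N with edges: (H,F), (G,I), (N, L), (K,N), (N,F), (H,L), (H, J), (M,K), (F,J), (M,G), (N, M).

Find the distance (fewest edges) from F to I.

Distance 0: F.
Distance 1: H, J, N.
Distance 2: K, L, M.
Distance 3: G.
Distance 4: I — contains I.

4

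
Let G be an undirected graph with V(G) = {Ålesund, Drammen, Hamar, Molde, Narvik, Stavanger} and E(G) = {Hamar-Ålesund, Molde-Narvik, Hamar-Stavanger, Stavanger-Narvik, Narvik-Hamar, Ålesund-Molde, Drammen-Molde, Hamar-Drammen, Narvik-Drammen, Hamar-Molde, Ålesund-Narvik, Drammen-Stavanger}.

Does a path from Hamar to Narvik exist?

Explore from Hamar.
Distance 1: reach Ålesund, Drammen, Molde, Narvik, Stavanger.
Found Narvik.

Yes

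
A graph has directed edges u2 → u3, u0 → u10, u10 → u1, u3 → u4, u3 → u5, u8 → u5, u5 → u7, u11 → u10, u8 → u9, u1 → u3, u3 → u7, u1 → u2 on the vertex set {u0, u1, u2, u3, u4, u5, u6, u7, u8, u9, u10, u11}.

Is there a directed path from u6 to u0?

u6 has no outgoing edges, so nothing is reachable from it.

No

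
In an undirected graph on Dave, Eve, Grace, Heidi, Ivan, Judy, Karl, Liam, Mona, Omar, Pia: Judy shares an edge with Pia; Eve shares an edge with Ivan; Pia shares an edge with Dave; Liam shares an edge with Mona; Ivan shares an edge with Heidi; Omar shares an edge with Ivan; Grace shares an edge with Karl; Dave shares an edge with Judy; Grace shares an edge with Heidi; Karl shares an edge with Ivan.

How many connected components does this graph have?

3

From Dave: component {Dave, Judy, Pia}.
From Eve: component {Eve, Grace, Heidi, Ivan, Karl, Omar}.
From Liam: component {Liam, Mona}.
That's 3 components.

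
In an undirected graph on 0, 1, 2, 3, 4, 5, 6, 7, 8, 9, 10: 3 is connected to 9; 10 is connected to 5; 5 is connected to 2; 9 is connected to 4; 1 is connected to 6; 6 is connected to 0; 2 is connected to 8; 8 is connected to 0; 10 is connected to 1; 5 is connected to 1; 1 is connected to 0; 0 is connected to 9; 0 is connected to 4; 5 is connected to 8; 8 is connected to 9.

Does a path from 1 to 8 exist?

Yes

Explore from 1.
Distance 1: reach 0, 5, 6, 10.
Distance 2: reach 2, 4, 8, 9.
Found 8.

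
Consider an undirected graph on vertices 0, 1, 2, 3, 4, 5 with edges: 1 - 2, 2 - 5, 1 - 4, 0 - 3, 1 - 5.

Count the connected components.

2

From 0: component {0, 3}.
From 1: component {1, 2, 4, 5}.
That's 2 components.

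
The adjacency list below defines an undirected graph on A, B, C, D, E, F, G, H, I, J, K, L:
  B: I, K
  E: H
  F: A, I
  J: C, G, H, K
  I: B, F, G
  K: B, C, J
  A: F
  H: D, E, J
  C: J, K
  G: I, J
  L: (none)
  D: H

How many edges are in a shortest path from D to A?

Distance 0: D.
Distance 1: H.
Distance 2: E, J.
Distance 3: C, G, K.
Distance 4: B, I.
Distance 5: F.
Distance 6: A — contains A.

6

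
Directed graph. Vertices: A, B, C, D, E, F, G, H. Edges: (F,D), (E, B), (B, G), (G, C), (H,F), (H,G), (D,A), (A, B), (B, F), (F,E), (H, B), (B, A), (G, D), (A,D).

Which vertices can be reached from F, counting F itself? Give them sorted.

A, B, C, D, E, F, G

Start at F.
Its neighbours: D, E.
Then their neighbours: A, B.
Then next layer: G.
Then next layer: C.
Nothing further is reachable.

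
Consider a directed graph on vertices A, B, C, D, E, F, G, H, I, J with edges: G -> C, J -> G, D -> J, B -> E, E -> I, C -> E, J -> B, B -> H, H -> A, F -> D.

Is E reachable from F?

Yes

Explore from F.
Distance 1: reach D.
Distance 2: reach J.
Distance 3: reach B, G.
Distance 4: reach C, E, H.
Found E.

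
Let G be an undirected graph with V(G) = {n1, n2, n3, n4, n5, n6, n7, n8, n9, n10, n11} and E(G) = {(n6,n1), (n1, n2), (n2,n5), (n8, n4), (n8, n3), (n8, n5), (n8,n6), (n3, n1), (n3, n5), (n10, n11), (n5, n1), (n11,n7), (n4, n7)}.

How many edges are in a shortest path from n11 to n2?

5

Distance 0: n11.
Distance 1: n7, n10.
Distance 2: n4.
Distance 3: n8.
Distance 4: n3, n5, n6.
Distance 5: n1, n2 — contains n2.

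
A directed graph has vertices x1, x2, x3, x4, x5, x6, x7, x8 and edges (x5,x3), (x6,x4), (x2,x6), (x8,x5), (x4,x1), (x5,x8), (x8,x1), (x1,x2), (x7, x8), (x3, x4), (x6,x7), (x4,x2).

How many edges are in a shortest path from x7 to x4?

Distance 0: x7.
Distance 1: x8.
Distance 2: x1, x5.
Distance 3: x2, x3.
Distance 4: x4, x6 — contains x4.

4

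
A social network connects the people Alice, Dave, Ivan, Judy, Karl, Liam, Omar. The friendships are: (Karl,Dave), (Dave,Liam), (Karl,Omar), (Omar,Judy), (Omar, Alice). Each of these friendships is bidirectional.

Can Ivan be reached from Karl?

Explore from Karl.
Distance 1: reach Dave, Omar.
Distance 2: reach Alice, Judy, Liam.
The search is exhausted without reaching Ivan; it lies in a different component.

No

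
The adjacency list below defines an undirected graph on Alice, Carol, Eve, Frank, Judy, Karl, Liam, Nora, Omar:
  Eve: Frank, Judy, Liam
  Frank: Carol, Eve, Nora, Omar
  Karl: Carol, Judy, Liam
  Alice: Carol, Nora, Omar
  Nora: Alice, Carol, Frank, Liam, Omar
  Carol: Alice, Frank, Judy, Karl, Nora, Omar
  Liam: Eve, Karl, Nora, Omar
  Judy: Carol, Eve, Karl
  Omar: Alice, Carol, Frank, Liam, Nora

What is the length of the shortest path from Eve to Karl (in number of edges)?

2

Distance 0: Eve.
Distance 1: Frank, Judy, Liam.
Distance 2: Carol, Karl, Nora, Omar — contains Karl.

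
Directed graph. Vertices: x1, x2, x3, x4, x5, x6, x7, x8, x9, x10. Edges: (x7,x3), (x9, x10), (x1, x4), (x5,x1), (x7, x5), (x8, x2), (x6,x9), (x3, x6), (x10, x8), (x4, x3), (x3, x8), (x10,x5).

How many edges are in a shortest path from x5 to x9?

5

Distance 0: x5.
Distance 1: x1.
Distance 2: x4.
Distance 3: x3.
Distance 4: x6, x8.
Distance 5: x2, x9 — contains x9.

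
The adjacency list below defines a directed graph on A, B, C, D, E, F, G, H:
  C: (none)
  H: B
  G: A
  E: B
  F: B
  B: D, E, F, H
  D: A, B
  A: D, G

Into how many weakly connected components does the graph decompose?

2

From A: component {A, B, D, E, F, G, H}.
From C: component {C}.
That's 2 components.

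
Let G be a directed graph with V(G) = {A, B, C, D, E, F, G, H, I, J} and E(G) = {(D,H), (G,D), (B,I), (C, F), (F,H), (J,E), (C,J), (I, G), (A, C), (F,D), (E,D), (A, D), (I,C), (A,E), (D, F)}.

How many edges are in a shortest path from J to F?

3

Distance 0: J.
Distance 1: E.
Distance 2: D.
Distance 3: F, H — contains F.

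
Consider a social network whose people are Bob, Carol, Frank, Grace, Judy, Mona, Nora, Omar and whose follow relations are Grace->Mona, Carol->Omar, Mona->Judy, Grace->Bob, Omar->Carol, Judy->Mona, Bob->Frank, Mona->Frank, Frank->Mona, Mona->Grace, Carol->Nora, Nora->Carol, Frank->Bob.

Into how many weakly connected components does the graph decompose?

2

From Bob: component {Bob, Frank, Grace, Judy, Mona}.
From Carol: component {Carol, Nora, Omar}.
That's 2 components.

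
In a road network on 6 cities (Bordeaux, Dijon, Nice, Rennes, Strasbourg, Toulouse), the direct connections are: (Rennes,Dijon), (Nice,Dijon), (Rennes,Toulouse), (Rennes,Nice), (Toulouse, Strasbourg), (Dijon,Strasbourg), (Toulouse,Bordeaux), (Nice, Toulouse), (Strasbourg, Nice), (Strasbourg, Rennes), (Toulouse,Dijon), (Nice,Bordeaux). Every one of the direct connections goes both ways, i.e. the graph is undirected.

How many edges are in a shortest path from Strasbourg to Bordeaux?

2

Distance 0: Strasbourg.
Distance 1: Dijon, Nice, Rennes, Toulouse.
Distance 2: Bordeaux — contains Bordeaux.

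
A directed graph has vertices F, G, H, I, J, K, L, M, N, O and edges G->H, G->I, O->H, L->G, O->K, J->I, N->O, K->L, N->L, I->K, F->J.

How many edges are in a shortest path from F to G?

Distance 0: F.
Distance 1: J.
Distance 2: I.
Distance 3: K.
Distance 4: L.
Distance 5: G — contains G.

5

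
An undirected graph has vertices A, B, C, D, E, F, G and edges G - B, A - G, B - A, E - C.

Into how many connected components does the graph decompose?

4

From A: component {A, B, G}.
From C: component {C, E}.
From D: component {D}.
From F: component {F}.
That's 4 components.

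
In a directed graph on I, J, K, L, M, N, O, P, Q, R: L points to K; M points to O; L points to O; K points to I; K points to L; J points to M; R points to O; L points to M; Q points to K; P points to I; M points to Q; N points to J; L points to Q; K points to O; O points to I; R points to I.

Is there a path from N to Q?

Explore from N.
Distance 1: reach J.
Distance 2: reach M.
Distance 3: reach O, Q.
Found Q.

Yes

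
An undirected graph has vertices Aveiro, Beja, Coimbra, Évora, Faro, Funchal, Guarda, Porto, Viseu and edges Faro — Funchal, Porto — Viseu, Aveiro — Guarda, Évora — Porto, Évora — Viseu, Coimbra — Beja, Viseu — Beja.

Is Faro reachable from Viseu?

Explore from Viseu.
Distance 1: reach Beja, Évora, Porto.
Distance 2: reach Coimbra.
The search is exhausted without reaching Faro; it lies in a different component.

No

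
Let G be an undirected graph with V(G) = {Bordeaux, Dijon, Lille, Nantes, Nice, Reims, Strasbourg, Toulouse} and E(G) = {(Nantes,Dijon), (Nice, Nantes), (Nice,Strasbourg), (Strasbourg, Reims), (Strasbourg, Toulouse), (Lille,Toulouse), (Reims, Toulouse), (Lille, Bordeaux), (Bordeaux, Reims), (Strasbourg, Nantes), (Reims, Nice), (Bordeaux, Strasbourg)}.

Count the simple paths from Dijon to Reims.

Dijon–Nantes–Nice–Reims
Dijon–Nantes–Nice–Strasbourg–Bordeaux–Lille–Toulouse–Reims
Dijon–Nantes–Nice–Strasbourg–Bordeaux–Reims
Dijon–Nantes–Nice–Strasbourg–Reims
Dijon–Nantes–Nice–Strasbourg–Toulouse–Lille–Bordeaux–Reims
Dijon–Nantes–Nice–Strasbourg–Toulouse–Reims
Dijon–Nantes–Strasbourg–Bordeaux–Lille–Toulouse–Reims
Dijon–Nantes–Strasbourg–Bordeaux–Reims
Dijon–Nantes–Strasbourg–Nice–Reims
Dijon–Nantes–Strasbourg–Reims
Dijon–Nantes–Strasbourg–Toulouse–Lille–Bordeaux–Reims
Dijon–Nantes–Strasbourg–Toulouse–Reims

12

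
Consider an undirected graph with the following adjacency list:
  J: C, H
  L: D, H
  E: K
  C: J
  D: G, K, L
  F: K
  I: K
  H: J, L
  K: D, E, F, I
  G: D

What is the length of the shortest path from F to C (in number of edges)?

6

Distance 0: F.
Distance 1: K.
Distance 2: D, E, I.
Distance 3: G, L.
Distance 4: H.
Distance 5: J.
Distance 6: C — contains C.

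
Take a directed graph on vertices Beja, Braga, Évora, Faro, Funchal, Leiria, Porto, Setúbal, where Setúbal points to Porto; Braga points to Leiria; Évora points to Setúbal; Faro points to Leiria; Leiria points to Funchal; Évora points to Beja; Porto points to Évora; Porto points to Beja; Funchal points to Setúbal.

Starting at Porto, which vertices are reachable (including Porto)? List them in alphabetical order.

Start at Porto.
Its neighbours: Beja, Évora.
Then their neighbours: Setúbal.
Nothing further is reachable.

Beja, Évora, Porto, Setúbal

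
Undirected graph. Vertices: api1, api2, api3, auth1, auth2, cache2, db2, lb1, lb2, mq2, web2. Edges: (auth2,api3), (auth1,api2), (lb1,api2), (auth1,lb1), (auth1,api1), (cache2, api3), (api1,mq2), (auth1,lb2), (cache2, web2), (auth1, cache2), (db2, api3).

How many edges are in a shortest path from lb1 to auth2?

4

Distance 0: lb1.
Distance 1: api2, auth1.
Distance 2: api1, cache2, lb2.
Distance 3: api3, mq2, web2.
Distance 4: auth2, db2 — contains auth2.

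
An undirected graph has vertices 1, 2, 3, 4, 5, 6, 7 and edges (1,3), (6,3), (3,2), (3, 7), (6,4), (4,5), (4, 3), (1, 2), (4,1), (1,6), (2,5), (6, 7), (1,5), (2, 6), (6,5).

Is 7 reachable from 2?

Yes

Explore from 2.
Distance 1: reach 1, 3, 5, 6.
Distance 2: reach 4, 7.
Found 7.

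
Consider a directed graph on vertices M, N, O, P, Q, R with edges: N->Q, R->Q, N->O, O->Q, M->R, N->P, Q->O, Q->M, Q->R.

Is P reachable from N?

Yes

Explore from N.
Distance 1: reach O, P, Q.
Found P.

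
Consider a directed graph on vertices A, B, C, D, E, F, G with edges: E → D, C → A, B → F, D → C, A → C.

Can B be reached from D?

No

Explore from D.
Distance 1: reach C.
Distance 2: reach A.
The search from D is exhausted; no directed path reaches B.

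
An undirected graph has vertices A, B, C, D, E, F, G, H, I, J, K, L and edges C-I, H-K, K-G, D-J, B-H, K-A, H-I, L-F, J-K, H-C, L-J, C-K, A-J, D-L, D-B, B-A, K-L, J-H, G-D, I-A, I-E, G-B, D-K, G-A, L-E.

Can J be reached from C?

Explore from C.
Distance 1: reach H, I, K.
Distance 2: reach A, B, D, E, G, J, L.
Found J.

Yes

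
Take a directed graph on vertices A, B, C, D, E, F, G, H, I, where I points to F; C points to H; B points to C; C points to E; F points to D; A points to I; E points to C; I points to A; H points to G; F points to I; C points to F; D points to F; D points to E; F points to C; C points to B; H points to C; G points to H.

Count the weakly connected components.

From A: component {A, B, C, D, E, F, G, H, I}.
That's 1 component.

1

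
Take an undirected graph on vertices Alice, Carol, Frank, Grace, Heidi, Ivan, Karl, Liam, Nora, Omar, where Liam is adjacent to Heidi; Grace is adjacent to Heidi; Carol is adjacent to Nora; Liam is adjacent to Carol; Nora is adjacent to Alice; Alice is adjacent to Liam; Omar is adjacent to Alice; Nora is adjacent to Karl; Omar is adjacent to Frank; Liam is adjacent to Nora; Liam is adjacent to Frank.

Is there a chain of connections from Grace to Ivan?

Explore from Grace.
Distance 1: reach Heidi.
Distance 2: reach Liam.
Distance 3: reach Alice, Carol, Frank, Nora.
Distance 4: reach Karl, Omar.
The search is exhausted without reaching Ivan; it lies in a different component.

No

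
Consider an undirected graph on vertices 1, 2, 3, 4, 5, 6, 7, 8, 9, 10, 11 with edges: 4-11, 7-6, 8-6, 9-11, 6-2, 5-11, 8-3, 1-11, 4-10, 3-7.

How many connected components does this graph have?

2

From 1: component {1, 4, 5, 9, 10, 11}.
From 2: component {2, 3, 6, 7, 8}.
That's 2 components.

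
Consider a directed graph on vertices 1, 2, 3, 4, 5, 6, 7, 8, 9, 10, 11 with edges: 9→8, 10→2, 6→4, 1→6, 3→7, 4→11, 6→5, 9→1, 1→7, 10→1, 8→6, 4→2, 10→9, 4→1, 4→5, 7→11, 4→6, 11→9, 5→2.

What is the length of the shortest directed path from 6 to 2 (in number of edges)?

2

Distance 0: 6.
Distance 1: 4, 5.
Distance 2: 1, 2, 11 — contains 2.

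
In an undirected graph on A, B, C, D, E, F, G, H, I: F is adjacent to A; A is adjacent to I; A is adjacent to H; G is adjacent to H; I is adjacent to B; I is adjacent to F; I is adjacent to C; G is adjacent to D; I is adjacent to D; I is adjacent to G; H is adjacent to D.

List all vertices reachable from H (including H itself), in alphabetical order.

Start at H.
Its neighbours: A, D, G.
Then their neighbours: F, I.
Then next layer: B, C.
Nothing further is reachable.

A, B, C, D, F, G, H, I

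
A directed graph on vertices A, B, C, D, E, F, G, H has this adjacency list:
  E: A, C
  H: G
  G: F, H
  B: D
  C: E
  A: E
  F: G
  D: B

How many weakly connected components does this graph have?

From A: component {A, C, E}.
From B: component {B, D}.
From F: component {F, G, H}.
That's 3 components.

3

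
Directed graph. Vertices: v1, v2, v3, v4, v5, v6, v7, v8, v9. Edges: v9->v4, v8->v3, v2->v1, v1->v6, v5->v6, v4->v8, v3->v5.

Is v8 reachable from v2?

Explore from v2.
Distance 1: reach v1.
Distance 2: reach v6.
The search from v2 is exhausted; no directed path reaches v8.

No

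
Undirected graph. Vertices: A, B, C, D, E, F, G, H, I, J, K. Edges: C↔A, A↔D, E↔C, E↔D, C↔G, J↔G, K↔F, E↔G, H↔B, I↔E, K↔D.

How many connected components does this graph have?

2

From A: component {A, C, D, E, F, G, I, J, K}.
From B: component {B, H}.
That's 2 components.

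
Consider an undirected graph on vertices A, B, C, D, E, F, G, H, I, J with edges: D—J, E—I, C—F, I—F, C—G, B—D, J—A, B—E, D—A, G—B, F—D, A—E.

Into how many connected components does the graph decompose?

From A: component {A, B, C, D, E, F, G, I, J}.
From H: component {H}.
That's 2 components.

2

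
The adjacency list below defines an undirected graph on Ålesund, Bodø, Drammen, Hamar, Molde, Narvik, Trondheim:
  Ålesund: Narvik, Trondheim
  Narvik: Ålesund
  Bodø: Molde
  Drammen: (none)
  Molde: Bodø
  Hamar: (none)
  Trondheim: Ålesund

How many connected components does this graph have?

4

From Ålesund: component {Ålesund, Narvik, Trondheim}.
From Bodø: component {Bodø, Molde}.
From Drammen: component {Drammen}.
From Hamar: component {Hamar}.
That's 4 components.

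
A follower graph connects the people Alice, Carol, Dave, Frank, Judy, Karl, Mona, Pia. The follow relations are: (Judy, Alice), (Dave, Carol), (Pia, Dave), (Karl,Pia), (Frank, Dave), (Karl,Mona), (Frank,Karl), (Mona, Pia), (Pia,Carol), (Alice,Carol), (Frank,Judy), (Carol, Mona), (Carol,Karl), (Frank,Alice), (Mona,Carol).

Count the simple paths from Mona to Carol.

Mona→Carol
Mona→Pia→Carol
Mona→Pia→Dave→Carol

3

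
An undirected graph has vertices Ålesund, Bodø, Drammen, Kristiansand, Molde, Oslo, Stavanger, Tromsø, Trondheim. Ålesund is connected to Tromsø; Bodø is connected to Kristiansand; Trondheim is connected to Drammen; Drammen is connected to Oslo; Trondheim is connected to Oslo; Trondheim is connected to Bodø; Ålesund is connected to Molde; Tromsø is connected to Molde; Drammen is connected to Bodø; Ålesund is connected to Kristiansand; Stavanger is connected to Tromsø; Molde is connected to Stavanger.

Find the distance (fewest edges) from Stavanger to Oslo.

6

Distance 0: Stavanger.
Distance 1: Molde, Tromsø.
Distance 2: Ålesund.
Distance 3: Kristiansand.
Distance 4: Bodø.
Distance 5: Drammen, Trondheim.
Distance 6: Oslo — contains Oslo.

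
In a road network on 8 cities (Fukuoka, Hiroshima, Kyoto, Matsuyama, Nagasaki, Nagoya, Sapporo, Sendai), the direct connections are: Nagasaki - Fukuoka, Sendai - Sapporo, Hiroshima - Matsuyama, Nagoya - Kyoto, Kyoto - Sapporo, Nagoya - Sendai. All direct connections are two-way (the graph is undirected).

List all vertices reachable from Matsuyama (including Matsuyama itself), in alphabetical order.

Hiroshima, Matsuyama

Start at Matsuyama.
Its neighbours: Hiroshima.
Nothing further is reachable.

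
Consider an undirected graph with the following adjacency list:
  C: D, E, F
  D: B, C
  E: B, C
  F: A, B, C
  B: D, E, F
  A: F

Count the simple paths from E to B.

E–B
E–C–D–B
E–C–F–B

3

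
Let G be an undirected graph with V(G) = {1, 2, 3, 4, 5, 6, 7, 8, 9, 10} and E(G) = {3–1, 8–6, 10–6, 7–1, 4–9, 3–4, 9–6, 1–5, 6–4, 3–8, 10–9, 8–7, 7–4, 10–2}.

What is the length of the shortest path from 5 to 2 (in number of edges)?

Distance 0: 5.
Distance 1: 1.
Distance 2: 3, 7.
Distance 3: 4, 8.
Distance 4: 6, 9.
Distance 5: 10.
Distance 6: 2 — contains 2.

6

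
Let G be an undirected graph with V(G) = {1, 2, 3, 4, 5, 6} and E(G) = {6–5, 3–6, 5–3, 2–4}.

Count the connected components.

From 1: component {1}.
From 2: component {2, 4}.
From 3: component {3, 5, 6}.
That's 3 components.

3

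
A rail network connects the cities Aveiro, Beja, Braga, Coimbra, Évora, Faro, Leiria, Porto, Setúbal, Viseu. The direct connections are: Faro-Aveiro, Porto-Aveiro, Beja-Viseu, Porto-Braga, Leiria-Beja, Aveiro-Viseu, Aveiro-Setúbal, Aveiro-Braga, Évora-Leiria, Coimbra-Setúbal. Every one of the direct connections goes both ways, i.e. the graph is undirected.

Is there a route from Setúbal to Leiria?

Yes

Explore from Setúbal.
Distance 1: reach Aveiro, Coimbra.
Distance 2: reach Braga, Faro, Porto, Viseu.
Distance 3: reach Beja.
Distance 4: reach Leiria.
Found Leiria.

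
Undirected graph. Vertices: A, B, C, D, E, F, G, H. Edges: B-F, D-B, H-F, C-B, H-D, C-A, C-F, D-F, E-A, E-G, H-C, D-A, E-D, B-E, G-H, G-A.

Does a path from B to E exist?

Yes

Explore from B.
Distance 1: reach C, D, E, F.
Found E.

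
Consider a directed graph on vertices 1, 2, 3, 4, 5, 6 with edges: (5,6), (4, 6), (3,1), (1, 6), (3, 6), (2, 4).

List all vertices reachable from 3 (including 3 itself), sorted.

Start at 3.
Its neighbours: 1, 6.
Nothing further is reachable.

1, 3, 6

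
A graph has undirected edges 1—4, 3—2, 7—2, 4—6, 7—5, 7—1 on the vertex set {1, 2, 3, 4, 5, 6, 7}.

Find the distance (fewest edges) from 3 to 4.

Distance 0: 3.
Distance 1: 2.
Distance 2: 7.
Distance 3: 1, 5.
Distance 4: 4 — contains 4.

4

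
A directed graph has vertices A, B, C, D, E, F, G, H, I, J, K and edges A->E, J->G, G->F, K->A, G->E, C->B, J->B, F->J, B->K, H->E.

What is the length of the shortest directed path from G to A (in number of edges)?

Distance 0: G.
Distance 1: E, F.
Distance 2: J.
Distance 3: B.
Distance 4: K.
Distance 5: A — contains A.

5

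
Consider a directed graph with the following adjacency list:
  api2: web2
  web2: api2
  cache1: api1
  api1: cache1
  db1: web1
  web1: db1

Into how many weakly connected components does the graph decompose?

From api1: component {api1, cache1}.
From api2: component {api2, web2}.
From db1: component {db1, web1}.
That's 3 components.

3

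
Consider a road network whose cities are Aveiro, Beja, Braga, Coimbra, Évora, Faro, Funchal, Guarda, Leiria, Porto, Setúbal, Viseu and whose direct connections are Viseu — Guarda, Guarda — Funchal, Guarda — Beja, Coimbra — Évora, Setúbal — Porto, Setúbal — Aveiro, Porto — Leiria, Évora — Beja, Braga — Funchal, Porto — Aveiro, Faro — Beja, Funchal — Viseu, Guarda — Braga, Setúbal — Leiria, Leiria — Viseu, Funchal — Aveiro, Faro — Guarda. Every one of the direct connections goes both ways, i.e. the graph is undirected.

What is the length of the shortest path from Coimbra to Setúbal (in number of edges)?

6

Distance 0: Coimbra.
Distance 1: Évora.
Distance 2: Beja.
Distance 3: Faro, Guarda.
Distance 4: Braga, Funchal, Viseu.
Distance 5: Aveiro, Leiria.
Distance 6: Porto, Setúbal — contains Setúbal.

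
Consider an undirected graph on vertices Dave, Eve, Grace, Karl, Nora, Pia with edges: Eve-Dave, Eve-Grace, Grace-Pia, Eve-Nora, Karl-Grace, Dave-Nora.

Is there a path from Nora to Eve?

Yes

Explore from Nora.
Distance 1: reach Dave, Eve.
Found Eve.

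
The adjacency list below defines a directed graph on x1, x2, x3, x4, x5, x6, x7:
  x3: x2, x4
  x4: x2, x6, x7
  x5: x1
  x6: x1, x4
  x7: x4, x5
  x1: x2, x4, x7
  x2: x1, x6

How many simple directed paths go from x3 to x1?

7

x3→x2→x1
x3→x2→x6→x1
x3→x2→x6→x4→x7→x5→x1
x3→x4→x2→x1
x3→x4→x2→x6→x1
x3→x4→x6→x1
x3→x4→x7→x5→x1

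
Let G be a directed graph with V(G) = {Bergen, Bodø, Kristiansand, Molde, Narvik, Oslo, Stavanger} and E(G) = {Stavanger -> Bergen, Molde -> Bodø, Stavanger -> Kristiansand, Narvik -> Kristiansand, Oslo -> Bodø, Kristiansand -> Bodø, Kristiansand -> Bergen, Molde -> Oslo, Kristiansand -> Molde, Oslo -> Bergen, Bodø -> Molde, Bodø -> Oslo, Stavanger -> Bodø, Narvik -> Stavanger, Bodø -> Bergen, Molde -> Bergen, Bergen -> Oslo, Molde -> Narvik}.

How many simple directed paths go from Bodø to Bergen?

Bodø→Bergen
Bodø→Molde→Bergen
Bodø→Molde→Narvik→Kristiansand→Bergen
Bodø→Molde→Narvik→Stavanger→Bergen
Bodø→Molde→Narvik→Stavanger→Kristiansand→Bergen
Bodø→Molde→Oslo→Bergen
Bodø→Oslo→Bergen

7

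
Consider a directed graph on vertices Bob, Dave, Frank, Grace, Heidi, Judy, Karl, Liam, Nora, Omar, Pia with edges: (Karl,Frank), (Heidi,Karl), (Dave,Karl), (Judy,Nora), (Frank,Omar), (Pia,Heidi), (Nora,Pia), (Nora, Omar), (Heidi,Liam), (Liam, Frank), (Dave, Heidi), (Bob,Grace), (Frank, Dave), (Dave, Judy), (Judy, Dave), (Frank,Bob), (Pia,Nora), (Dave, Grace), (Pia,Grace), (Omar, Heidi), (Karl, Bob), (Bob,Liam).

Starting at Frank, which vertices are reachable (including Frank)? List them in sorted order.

Start at Frank.
Its neighbours: Bob, Dave, Omar.
Then their neighbours: Grace, Heidi, Judy, Karl, Liam.
Then next layer: Nora.
Then next layer: Pia.
Every vertex is now reached.

Bob, Dave, Frank, Grace, Heidi, Judy, Karl, Liam, Nora, Omar, Pia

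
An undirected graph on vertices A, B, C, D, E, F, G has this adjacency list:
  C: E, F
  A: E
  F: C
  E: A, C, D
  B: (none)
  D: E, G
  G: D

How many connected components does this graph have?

From A: component {A, C, D, E, F, G}.
From B: component {B}.
That's 2 components.

2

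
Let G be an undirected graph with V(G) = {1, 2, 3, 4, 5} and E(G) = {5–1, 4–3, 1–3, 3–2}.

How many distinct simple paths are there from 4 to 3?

4–3

1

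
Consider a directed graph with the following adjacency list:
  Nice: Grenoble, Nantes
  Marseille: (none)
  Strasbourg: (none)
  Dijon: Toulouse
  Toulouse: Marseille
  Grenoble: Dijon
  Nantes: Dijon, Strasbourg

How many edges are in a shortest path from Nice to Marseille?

4

Distance 0: Nice.
Distance 1: Grenoble, Nantes.
Distance 2: Dijon, Strasbourg.
Distance 3: Toulouse.
Distance 4: Marseille — contains Marseille.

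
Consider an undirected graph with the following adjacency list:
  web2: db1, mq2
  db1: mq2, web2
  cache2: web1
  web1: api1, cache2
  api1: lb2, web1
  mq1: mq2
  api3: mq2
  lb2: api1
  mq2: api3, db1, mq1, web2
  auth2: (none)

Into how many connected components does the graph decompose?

3

From api1: component {api1, cache2, lb2, web1}.
From api3: component {api3, db1, mq1, mq2, web2}.
From auth2: component {auth2}.
That's 3 components.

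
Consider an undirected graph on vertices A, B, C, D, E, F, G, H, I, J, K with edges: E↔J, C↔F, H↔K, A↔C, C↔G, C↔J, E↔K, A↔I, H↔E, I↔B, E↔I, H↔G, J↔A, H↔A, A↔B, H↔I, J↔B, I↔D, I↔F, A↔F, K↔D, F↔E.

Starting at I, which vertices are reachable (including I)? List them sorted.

Start at I.
Its neighbours: A, B, D, E, F, H.
Then their neighbours: C, G, J, K.
Every vertex is now reached.

A, B, C, D, E, F, G, H, I, J, K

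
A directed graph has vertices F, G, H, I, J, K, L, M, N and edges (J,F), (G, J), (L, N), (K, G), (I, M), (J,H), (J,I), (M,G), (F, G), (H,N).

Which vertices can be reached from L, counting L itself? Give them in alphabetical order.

L, N

Start at L.
Its neighbours: N.
Nothing further is reachable.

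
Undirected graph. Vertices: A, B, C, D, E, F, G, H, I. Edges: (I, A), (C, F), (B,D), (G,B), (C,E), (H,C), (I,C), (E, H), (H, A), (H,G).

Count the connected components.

1

From A: component {A, B, C, D, E, F, G, H, I}.
That's 1 component.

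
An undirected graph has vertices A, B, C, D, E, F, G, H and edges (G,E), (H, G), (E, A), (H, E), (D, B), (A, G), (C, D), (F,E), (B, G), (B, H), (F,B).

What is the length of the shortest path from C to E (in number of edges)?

4

Distance 0: C.
Distance 1: D.
Distance 2: B.
Distance 3: F, G, H.
Distance 4: A, E — contains E.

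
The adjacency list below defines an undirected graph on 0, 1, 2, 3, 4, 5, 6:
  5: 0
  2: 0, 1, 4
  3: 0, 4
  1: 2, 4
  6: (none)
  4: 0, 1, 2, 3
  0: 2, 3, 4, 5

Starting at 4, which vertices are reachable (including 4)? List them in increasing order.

0, 1, 2, 3, 4, 5

Start at 4.
Its neighbours: 0, 1, 2, 3.
Then their neighbours: 5.
Nothing further is reachable.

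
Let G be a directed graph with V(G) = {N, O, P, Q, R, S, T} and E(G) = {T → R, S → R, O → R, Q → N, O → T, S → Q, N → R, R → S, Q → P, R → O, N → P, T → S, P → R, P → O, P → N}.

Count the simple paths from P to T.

P→N→R→O→T
P→O→T
P→R→O→T

3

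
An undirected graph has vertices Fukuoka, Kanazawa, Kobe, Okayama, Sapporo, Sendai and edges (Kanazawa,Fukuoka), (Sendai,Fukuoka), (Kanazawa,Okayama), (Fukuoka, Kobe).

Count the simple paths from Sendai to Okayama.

Sendai–Fukuoka–Kanazawa–Okayama

1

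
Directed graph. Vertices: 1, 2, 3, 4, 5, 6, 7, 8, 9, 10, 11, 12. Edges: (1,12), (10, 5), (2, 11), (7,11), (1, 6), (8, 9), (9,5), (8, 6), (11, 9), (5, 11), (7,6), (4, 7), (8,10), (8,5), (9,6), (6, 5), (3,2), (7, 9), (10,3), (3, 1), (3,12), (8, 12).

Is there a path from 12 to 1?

No

12 has no outgoing edges, so nothing is reachable from it.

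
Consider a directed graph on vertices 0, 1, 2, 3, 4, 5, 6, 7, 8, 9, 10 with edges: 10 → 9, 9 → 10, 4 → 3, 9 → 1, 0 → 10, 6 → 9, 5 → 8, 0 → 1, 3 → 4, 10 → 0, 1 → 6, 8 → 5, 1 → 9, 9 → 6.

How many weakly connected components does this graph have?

5

From 0: component {0, 1, 6, 9, 10}.
From 2: component {2}.
From 3: component {3, 4}.
From 5: component {5, 8}.
From 7: component {7}.
That's 5 components.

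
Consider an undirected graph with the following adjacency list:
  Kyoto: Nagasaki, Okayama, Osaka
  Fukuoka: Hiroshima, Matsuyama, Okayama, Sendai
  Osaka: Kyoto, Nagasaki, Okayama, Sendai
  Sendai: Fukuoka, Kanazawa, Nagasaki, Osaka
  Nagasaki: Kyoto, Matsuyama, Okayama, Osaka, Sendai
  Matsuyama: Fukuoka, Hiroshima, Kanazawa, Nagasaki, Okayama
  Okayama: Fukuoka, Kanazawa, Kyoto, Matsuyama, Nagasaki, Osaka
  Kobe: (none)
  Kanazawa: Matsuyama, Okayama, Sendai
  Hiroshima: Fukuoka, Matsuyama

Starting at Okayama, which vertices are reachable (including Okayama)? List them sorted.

Fukuoka, Hiroshima, Kanazawa, Kyoto, Matsuyama, Nagasaki, Okayama, Osaka, Sendai

Start at Okayama.
Its neighbours: Fukuoka, Kanazawa, Kyoto, Matsuyama, Nagasaki, Osaka.
Then their neighbours: Hiroshima, Sendai.
Nothing further is reachable.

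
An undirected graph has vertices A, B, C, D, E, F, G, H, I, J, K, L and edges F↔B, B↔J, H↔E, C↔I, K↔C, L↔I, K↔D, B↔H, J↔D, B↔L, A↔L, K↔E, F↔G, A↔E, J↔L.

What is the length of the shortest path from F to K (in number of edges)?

4

Distance 0: F.
Distance 1: B, G.
Distance 2: H, J, L.
Distance 3: A, D, E, I.
Distance 4: C, K — contains K.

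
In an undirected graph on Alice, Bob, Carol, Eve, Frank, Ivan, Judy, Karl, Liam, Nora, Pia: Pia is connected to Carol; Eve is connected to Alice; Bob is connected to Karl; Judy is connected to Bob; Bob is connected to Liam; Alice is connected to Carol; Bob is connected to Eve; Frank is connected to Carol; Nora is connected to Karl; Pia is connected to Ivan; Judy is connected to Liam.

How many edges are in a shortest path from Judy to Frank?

Distance 0: Judy.
Distance 1: Bob, Liam.
Distance 2: Eve, Karl.
Distance 3: Alice, Nora.
Distance 4: Carol.
Distance 5: Frank, Pia — contains Frank.

5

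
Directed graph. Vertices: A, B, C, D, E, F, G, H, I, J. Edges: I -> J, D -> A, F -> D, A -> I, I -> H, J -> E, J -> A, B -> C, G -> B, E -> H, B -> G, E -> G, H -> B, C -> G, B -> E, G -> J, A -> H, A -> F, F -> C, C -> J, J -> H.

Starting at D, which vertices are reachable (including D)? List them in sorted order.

A, B, C, D, E, F, G, H, I, J

Start at D.
Its neighbours: A.
Then their neighbours: F, H, I.
Then next layer: B, C, J.
Then next layer: E, G.
Every vertex is now reached.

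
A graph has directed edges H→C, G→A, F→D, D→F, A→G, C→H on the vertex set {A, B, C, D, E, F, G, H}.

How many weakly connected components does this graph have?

From A: component {A, G}.
From B: component {B}.
From C: component {C, H}.
From D: component {D, F}.
From E: component {E}.
That's 5 components.

5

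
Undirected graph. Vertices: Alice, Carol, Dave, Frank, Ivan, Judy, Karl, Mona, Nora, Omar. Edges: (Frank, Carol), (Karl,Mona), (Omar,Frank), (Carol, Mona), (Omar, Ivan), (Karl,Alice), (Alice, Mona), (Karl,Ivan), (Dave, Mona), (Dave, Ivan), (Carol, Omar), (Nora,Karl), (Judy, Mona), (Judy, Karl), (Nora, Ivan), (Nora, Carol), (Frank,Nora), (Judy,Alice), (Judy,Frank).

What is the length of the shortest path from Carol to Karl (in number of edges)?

Distance 0: Carol.
Distance 1: Frank, Mona, Nora, Omar.
Distance 2: Alice, Dave, Ivan, Judy, Karl — contains Karl.

2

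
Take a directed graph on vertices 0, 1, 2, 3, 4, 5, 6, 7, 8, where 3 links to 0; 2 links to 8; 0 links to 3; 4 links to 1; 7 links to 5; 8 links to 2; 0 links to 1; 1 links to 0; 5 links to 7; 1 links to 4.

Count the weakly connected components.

From 0: component {0, 1, 3, 4}.
From 2: component {2, 8}.
From 5: component {5, 7}.
From 6: component {6}.
That's 4 components.

4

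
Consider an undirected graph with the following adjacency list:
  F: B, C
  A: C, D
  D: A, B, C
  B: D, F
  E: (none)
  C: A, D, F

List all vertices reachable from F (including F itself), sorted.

Start at F.
Its neighbours: B, C.
Then their neighbours: A, D.
Nothing further is reachable.

A, B, C, D, F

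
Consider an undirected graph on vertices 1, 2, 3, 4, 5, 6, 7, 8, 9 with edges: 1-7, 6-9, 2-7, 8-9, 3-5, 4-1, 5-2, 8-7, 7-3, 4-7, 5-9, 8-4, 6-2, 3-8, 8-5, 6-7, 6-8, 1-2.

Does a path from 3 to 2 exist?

Explore from 3.
Distance 1: reach 5, 7, 8.
Distance 2: reach 1, 2, 4, 6, 9.
Found 2.

Yes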